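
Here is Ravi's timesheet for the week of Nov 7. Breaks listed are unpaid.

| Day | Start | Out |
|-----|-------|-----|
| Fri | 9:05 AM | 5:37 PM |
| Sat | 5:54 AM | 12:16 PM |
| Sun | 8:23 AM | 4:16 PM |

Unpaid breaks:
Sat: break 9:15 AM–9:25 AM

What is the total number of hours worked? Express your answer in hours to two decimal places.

Fri: 9:05 AM–5:37 PM = 8 h 32 min
Sat: 5:54 AM–12:16 PM = 6 h 22 min; less 10 min break → 6 h 12 min
Sun: 8:23 AM–4:16 PM = 7 h 53 min
Total: 8 h 32 min + 6 h 12 min + 7 h 53 min = 22 h 37 min.

22.62 hours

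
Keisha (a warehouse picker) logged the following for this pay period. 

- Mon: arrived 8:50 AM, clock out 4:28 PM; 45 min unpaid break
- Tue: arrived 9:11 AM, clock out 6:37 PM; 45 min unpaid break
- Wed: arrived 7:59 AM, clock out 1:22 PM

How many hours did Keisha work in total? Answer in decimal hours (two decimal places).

Mon: 8:50 AM–4:28 PM = 7 h 38 min; less 45 min break → 6 h 53 min
Tue: 9:11 AM–6:37 PM = 9 h 26 min; less 45 min break → 8 h 41 min
Wed: 7:59 AM–1:22 PM = 5 h 23 min
Total: 6 h 53 min + 8 h 41 min + 5 h 23 min = 20 h 57 min.

20.95 hours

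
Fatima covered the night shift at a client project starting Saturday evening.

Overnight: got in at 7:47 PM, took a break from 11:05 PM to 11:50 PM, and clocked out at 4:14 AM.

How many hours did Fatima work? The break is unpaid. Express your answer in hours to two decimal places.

7.70 hours

Overnight: 7:47 PM → midnight = 4 h 13 min; midnight → 4:14 AM = 4 h 14 min; span 8 h 27 min; less 45 min break → 7 h 42 min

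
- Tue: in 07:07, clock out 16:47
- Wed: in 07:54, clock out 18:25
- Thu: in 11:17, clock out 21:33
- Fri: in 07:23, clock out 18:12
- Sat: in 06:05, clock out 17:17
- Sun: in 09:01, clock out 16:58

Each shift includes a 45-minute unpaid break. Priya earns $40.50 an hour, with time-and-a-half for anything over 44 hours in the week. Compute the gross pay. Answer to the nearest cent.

$2505.94

Tue: 07:07–16:47 = 9 h 40 min; less 45 min break → 8 h 55 min
Wed: 07:54–18:25 = 10 h 31 min; less 45 min break → 9 h 46 min
Thu: 11:17–21:33 = 10 h 16 min; less 45 min break → 9 h 31 min
Fri: 07:23–18:12 = 10 h 49 min; less 45 min break → 10 h 4 min
Sat: 06:05–17:17 = 11 h 12 min; less 45 min break → 10 h 27 min
Sun: 09:01–16:58 = 7 h 57 min; less 45 min break → 7 h 12 min
Total worked: 55 h 55 min = 3355 min.
Regular 44 h 0 min = 2640 min at $40.50/h; overtime 11 h 55 min = 715 min at $60.75/h.
Pay = (2640 × $40.50 + 715 × $60.75) ÷ 60 = $2505.94.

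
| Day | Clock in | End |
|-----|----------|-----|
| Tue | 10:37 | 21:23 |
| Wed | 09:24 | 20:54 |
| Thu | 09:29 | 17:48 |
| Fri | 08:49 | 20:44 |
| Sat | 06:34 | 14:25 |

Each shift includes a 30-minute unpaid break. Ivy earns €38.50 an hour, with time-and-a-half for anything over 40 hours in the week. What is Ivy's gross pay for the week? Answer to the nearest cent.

€1993.34

Tue: 10:37–21:23 = 10 h 46 min; less 30 min break → 10 h 16 min
Wed: 09:24–20:54 = 11 h 30 min; less 30 min break → 11 h 0 min
Thu: 09:29–17:48 = 8 h 19 min; less 30 min break → 7 h 49 min
Fri: 08:49–20:44 = 11 h 55 min; less 30 min break → 11 h 25 min
Sat: 06:34–14:25 = 7 h 51 min; less 30 min break → 7 h 21 min
Total worked: 47 h 51 min = 2871 min.
Regular 40 h 0 min = 2400 min at €38.50/h; overtime 7 h 51 min = 471 min at €57.75/h.
Pay = (2400 × €38.50 + 471 × €57.75) ÷ 60 = €1993.34.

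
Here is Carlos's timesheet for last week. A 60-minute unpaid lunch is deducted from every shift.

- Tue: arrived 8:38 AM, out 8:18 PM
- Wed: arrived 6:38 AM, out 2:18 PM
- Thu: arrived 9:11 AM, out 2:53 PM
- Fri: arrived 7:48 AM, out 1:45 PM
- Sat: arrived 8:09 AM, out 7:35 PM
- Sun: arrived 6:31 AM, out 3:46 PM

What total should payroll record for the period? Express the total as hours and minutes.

Tue: 8:38 AM–8:18 PM = 11 h 40 min; less 60 min break → 10 h 40 min
Wed: 6:38 AM–2:18 PM = 7 h 40 min; less 60 min break → 6 h 40 min
Thu: 9:11 AM–2:53 PM = 5 h 42 min; less 60 min break → 4 h 42 min
Fri: 7:48 AM–1:45 PM = 5 h 57 min; less 60 min break → 4 h 57 min
Sat: 8:09 AM–7:35 PM = 11 h 26 min; less 60 min break → 10 h 26 min
Sun: 6:31 AM–3:46 PM = 9 h 15 min; less 60 min break → 8 h 15 min
Total: 10 h 40 min + 6 h 40 min + 4 h 42 min + 4 h 57 min + 10 h 26 min + 8 h 15 min = 45 h 40 min.

45 h 40 min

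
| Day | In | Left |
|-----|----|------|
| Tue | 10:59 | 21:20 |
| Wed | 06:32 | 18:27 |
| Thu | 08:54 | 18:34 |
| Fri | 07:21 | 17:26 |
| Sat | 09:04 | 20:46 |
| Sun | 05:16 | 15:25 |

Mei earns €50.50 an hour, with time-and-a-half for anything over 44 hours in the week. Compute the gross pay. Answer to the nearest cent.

Tue: 10:59–21:20 = 10 h 21 min
Wed: 06:32–18:27 = 11 h 55 min
Thu: 08:54–18:34 = 9 h 40 min
Fri: 07:21–17:26 = 10 h 5 min
Sat: 09:04–20:46 = 11 h 42 min
Sun: 05:16–15:25 = 10 h 9 min
Total worked: 63 h 52 min = 3832 min.
Regular 44 h 0 min = 2640 min at €50.50/h; overtime 19 h 52 min = 1192 min at €75.75/h.
Pay = (2640 × €50.50 + 1192 × €75.75) ÷ 60 = €3726.90.

€3726.90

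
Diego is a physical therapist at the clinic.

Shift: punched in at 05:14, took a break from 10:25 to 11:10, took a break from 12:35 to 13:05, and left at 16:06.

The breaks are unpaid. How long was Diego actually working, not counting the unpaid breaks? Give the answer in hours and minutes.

9 h 37 min

Shift: 05:14–16:06 = 10 h 52 min; less 75 min break → 9 h 37 min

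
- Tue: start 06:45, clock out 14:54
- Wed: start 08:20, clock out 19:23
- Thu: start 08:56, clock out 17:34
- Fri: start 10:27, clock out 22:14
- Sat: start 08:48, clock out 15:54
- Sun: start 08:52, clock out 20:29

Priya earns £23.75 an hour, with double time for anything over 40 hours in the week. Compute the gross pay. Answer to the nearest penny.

Tue: 06:45–14:54 = 8 h 9 min
Wed: 08:20–19:23 = 11 h 3 min
Thu: 08:56–17:34 = 8 h 38 min
Fri: 10:27–22:14 = 11 h 47 min
Sat: 08:48–15:54 = 7 h 6 min
Sun: 08:52–20:29 = 11 h 37 min
Total worked: 58 h 20 min = 3500 min.
Regular 40 h 0 min = 2400 min at £23.75/h; overtime 18 h 20 min = 1100 min at £47.50/h.
Pay = (2400 × £23.75 + 1100 × £47.50) ÷ 60 = £1820.83.

£1820.83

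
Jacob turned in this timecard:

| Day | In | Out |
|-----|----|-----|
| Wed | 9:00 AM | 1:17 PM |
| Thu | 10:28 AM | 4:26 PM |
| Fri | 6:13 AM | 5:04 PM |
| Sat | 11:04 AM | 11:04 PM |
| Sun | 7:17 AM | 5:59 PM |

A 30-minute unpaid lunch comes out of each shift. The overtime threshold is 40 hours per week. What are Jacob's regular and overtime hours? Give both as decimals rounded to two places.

Wed: 9:00 AM–1:17 PM = 4 h 17 min; less 30 min break → 3 h 47 min
Thu: 10:28 AM–4:26 PM = 5 h 58 min; less 30 min break → 5 h 28 min
Fri: 6:13 AM–5:04 PM = 10 h 51 min; less 30 min break → 10 h 21 min
Sat: 11:04 AM–11:04 PM = 12 h 0 min; less 30 min break → 11 h 30 min
Sun: 7:17 AM–5:59 PM = 10 h 42 min; less 30 min break → 10 h 12 min
Total worked: 41 h 18 min = 41.30 h.
Threshold 40 h → overtime 1 h 18 min, regular 40 h 0 min.

Regular 40.00 hours, overtime 1.30 hours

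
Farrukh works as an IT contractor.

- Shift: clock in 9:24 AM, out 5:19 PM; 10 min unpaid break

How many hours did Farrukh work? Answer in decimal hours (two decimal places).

7.75 hours

Shift: 9:24 AM–5:19 PM = 7 h 55 min; less 10 min break → 7 h 45 min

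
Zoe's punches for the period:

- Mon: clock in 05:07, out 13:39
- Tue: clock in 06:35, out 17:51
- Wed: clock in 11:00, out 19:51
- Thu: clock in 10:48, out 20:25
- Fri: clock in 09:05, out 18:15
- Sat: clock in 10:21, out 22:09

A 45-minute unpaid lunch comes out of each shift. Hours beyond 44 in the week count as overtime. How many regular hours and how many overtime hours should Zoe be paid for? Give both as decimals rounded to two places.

Mon: 05:07–13:39 = 8 h 32 min; less 45 min break → 7 h 47 min
Tue: 06:35–17:51 = 11 h 16 min; less 45 min break → 10 h 31 min
Wed: 11:00–19:51 = 8 h 51 min; less 45 min break → 8 h 6 min
Thu: 10:48–20:25 = 9 h 37 min; less 45 min break → 8 h 52 min
Fri: 09:05–18:15 = 9 h 10 min; less 45 min break → 8 h 25 min
Sat: 10:21–22:09 = 11 h 48 min; less 45 min break → 11 h 3 min
Total worked: 54 h 44 min = 54.73 h.
Threshold 44 h → overtime 10 h 44 min, regular 44 h 0 min.

Regular 44.00 hours, overtime 10.73 hours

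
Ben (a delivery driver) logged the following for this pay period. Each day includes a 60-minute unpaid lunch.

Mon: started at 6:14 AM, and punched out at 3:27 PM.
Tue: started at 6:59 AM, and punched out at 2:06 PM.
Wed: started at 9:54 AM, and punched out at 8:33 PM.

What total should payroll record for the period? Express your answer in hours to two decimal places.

Mon: 6:14 AM–3:27 PM = 9 h 13 min; less 60 min break → 8 h 13 min
Tue: 6:59 AM–2:06 PM = 7 h 7 min; less 60 min break → 6 h 7 min
Wed: 9:54 AM–8:33 PM = 10 h 39 min; less 60 min break → 9 h 39 min
Total: 8 h 13 min + 6 h 7 min + 9 h 39 min = 23 h 59 min.

23.98 hours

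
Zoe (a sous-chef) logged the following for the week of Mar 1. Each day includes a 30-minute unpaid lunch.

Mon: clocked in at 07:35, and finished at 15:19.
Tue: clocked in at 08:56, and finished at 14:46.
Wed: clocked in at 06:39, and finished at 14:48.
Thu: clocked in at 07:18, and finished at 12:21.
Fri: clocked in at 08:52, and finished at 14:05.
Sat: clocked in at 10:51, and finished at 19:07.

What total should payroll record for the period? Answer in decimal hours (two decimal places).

37.25 hours

Mon: 07:35–15:19 = 7 h 44 min; less 30 min break → 7 h 14 min
Tue: 08:56–14:46 = 5 h 50 min; less 30 min break → 5 h 20 min
Wed: 06:39–14:48 = 8 h 9 min; less 30 min break → 7 h 39 min
Thu: 07:18–12:21 = 5 h 3 min; less 30 min break → 4 h 33 min
Fri: 08:52–14:05 = 5 h 13 min; less 30 min break → 4 h 43 min
Sat: 10:51–19:07 = 8 h 16 min; less 30 min break → 7 h 46 min
Total: 7 h 14 min + 5 h 20 min + 7 h 39 min + 4 h 33 min + 4 h 43 min + 7 h 46 min = 37 h 15 min.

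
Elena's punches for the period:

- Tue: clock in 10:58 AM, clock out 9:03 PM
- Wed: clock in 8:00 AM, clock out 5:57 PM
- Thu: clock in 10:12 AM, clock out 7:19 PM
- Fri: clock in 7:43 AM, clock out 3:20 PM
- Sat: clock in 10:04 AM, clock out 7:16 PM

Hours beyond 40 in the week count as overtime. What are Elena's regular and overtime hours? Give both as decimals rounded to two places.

Regular 40.00 hours, overtime 5.97 hours

Tue: 10:58 AM–9:03 PM = 10 h 5 min
Wed: 8:00 AM–5:57 PM = 9 h 57 min
Thu: 10:12 AM–7:19 PM = 9 h 7 min
Fri: 7:43 AM–3:20 PM = 7 h 37 min
Sat: 10:04 AM–7:16 PM = 9 h 12 min
Total worked: 45 h 58 min = 45.97 h.
Threshold 40 h → overtime 5 h 58 min, regular 40 h 0 min.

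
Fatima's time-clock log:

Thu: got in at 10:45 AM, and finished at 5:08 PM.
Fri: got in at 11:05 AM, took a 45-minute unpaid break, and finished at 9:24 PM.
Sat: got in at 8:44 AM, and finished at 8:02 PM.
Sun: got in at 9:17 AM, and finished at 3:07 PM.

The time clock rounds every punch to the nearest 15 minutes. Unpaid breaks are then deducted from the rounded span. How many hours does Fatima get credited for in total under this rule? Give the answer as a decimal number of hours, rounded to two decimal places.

33.25 hours

Thu: in 10:45 AM→10:45 AM, out 5:08 PM→5:15 PM; 6 h 30 min
Fri: in 11:05 AM→11:00 AM, out 9:24 PM→9:30 PM; 10 h 30 min − 45 min = 9 h 45 min
Sat: in 8:44 AM→8:45 AM, out 8:02 PM→8:00 PM; 11 h 15 min
Sun: in 9:17 AM→9:15 AM, out 3:07 PM→3:00 PM; 5 h 45 min
Total credited: 33 h 15 min.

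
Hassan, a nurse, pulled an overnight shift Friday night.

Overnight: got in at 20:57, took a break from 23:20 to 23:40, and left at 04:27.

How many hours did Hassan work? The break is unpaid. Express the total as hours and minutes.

Overnight: 20:57 → midnight = 3 h 3 min; midnight → 04:27 = 4 h 27 min; span 7 h 30 min; less 20 min break → 7 h 10 min

7 h 10 min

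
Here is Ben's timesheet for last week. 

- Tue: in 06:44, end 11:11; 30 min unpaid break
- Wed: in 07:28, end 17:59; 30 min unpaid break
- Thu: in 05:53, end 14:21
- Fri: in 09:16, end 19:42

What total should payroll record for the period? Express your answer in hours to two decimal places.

Tue: 06:44–11:11 = 4 h 27 min; less 30 min break → 3 h 57 min
Wed: 07:28–17:59 = 10 h 31 min; less 30 min break → 10 h 1 min
Thu: 05:53–14:21 = 8 h 28 min
Fri: 09:16–19:42 = 10 h 26 min
Total: 3 h 57 min + 10 h 1 min + 8 h 28 min + 10 h 26 min = 32 h 52 min.

32.87 hours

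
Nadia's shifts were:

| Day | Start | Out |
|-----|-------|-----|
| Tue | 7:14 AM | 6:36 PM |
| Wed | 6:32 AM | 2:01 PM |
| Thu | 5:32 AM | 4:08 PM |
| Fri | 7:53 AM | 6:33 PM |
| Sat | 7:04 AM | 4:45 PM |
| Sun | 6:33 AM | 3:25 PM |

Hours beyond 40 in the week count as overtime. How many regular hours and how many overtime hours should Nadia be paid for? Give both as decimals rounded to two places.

Regular 40.00 hours, overtime 18.67 hours

Tue: 7:14 AM–6:36 PM = 11 h 22 min
Wed: 6:32 AM–2:01 PM = 7 h 29 min
Thu: 5:32 AM–4:08 PM = 10 h 36 min
Fri: 7:53 AM–6:33 PM = 10 h 40 min
Sat: 7:04 AM–4:45 PM = 9 h 41 min
Sun: 6:33 AM–3:25 PM = 8 h 52 min
Total worked: 58 h 40 min = 58.67 h.
Threshold 40 h → overtime 18 h 40 min, regular 40 h 0 min.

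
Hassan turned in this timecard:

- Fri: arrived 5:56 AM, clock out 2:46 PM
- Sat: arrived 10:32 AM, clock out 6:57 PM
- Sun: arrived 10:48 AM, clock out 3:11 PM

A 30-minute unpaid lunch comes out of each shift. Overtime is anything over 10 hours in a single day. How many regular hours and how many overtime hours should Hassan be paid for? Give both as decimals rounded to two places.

Fri: 5:56 AM–2:46 PM = 8 h 50 min; less 30 min break → 8 h 20 min
Sat: 10:32 AM–6:57 PM = 8 h 25 min; less 30 min break → 7 h 55 min
Sun: 10:48 AM–3:11 PM = 4 h 23 min; less 30 min break → 3 h 53 min
Fri reg 8 h 20 min / OT 0 h 0 min; Sat reg 7 h 55 min / OT 0 h 0 min; Sun reg 3 h 53 min / OT 0 h 0 min.
Totals: regular 20 h 8 min, overtime 0 h 0 min.

Regular 20.13 hours, overtime 0.00 hours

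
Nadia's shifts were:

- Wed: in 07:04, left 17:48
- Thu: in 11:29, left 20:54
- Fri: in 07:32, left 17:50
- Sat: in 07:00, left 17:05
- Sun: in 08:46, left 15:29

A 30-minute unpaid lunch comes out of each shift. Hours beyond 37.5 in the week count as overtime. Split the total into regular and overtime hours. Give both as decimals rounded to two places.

Wed: 07:04–17:48 = 10 h 44 min; less 30 min break → 10 h 14 min
Thu: 11:29–20:54 = 9 h 25 min; less 30 min break → 8 h 55 min
Fri: 07:32–17:50 = 10 h 18 min; less 30 min break → 9 h 48 min
Sat: 07:00–17:05 = 10 h 5 min; less 30 min break → 9 h 35 min
Sun: 08:46–15:29 = 6 h 43 min; less 30 min break → 6 h 13 min
Total worked: 44 h 45 min = 44.75 h.
Threshold 37.5 h → overtime 7 h 15 min, regular 37 h 30 min.

Regular 37.50 hours, overtime 7.25 hours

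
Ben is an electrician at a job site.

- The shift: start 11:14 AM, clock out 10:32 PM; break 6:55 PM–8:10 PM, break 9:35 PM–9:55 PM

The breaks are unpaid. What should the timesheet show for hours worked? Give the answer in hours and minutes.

The shift: 11:14 AM–10:32 PM = 11 h 18 min; less 95 min break → 9 h 43 min

9 h 43 min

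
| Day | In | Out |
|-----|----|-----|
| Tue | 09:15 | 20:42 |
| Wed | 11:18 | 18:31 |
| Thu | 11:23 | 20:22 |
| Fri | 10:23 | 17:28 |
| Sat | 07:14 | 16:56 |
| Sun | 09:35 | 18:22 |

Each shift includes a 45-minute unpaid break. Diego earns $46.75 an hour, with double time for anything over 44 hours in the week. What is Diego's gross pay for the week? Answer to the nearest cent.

Tue: 09:15–20:42 = 11 h 27 min; less 45 min break → 10 h 42 min
Wed: 11:18–18:31 = 7 h 13 min; less 45 min break → 6 h 28 min
Thu: 11:23–20:22 = 8 h 59 min; less 45 min break → 8 h 14 min
Fri: 10:23–17:28 = 7 h 5 min; less 45 min break → 6 h 20 min
Sat: 07:14–16:56 = 9 h 42 min; less 45 min break → 8 h 57 min
Sun: 09:35–18:22 = 8 h 47 min; less 45 min break → 8 h 2 min
Total worked: 48 h 43 min = 2923 min.
Regular 44 h 0 min = 2640 min at $46.75/h; overtime 4 h 43 min = 283 min at $93.50/h.
Pay = (2640 × $46.75 + 283 × $93.50) ÷ 60 = $2498.01.

$2498.01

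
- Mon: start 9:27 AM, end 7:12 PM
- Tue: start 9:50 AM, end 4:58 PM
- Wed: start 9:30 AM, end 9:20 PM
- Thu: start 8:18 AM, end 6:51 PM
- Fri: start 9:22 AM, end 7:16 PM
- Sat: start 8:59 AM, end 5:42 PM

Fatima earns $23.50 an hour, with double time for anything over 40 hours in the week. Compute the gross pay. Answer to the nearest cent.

$1780.52

Mon: 9:27 AM–7:12 PM = 9 h 45 min
Tue: 9:50 AM–4:58 PM = 7 h 8 min
Wed: 9:30 AM–9:20 PM = 11 h 50 min
Thu: 8:18 AM–6:51 PM = 10 h 33 min
Fri: 9:22 AM–7:16 PM = 9 h 54 min
Sat: 8:59 AM–5:42 PM = 8 h 43 min
Total worked: 57 h 53 min = 3473 min.
Regular 40 h 0 min = 2400 min at $23.50/h; overtime 17 h 53 min = 1073 min at $47.00/h.
Pay = (2400 × $23.50 + 1073 × $47.00) ÷ 60 = $1780.52.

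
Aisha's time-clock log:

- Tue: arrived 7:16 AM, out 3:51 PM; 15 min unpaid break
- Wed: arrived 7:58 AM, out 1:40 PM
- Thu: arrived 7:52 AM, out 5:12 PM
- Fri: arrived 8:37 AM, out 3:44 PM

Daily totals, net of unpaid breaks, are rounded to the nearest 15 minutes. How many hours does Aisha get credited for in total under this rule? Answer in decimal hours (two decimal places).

30.25 hours

Tue: 7:16 AM–3:51 PM = 8 h 35 min − 15 min = 8 h 20 min → rounds to 8 h 15 min
Wed: 7:58 AM–1:40 PM = 5 h 42 min → rounds to 5 h 45 min
Thu: 7:52 AM–5:12 PM = 9 h 20 min → rounds to 9 h 15 min
Fri: 8:37 AM–3:44 PM = 7 h 7 min → rounds to 7 h 0 min
Total credited: 30 h 15 min.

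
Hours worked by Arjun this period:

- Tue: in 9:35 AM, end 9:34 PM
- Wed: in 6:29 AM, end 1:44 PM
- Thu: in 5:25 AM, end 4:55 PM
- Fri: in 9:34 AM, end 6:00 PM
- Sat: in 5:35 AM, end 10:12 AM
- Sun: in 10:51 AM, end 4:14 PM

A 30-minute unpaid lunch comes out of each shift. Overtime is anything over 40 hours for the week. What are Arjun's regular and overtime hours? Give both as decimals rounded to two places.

Tue: 9:35 AM–9:34 PM = 11 h 59 min; less 30 min break → 11 h 29 min
Wed: 6:29 AM–1:44 PM = 7 h 15 min; less 30 min break → 6 h 45 min
Thu: 5:25 AM–4:55 PM = 11 h 30 min; less 30 min break → 11 h 0 min
Fri: 9:34 AM–6:00 PM = 8 h 26 min; less 30 min break → 7 h 56 min
Sat: 5:35 AM–10:12 AM = 4 h 37 min; less 30 min break → 4 h 7 min
Sun: 10:51 AM–4:14 PM = 5 h 23 min; less 30 min break → 4 h 53 min
Total worked: 46 h 10 min = 46.17 h.
Threshold 40 h → overtime 6 h 10 min, regular 40 h 0 min.

Regular 40.00 hours, overtime 6.17 hours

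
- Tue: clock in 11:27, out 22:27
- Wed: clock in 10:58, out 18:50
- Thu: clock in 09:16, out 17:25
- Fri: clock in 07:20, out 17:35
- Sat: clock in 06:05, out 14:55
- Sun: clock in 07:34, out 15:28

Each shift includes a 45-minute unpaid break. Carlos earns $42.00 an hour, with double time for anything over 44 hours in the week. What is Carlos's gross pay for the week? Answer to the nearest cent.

$2310.00

Tue: 11:27–22:27 = 11 h 0 min; less 45 min break → 10 h 15 min
Wed: 10:58–18:50 = 7 h 52 min; less 45 min break → 7 h 7 min
Thu: 09:16–17:25 = 8 h 9 min; less 45 min break → 7 h 24 min
Fri: 07:20–17:35 = 10 h 15 min; less 45 min break → 9 h 30 min
Sat: 06:05–14:55 = 8 h 50 min; less 45 min break → 8 h 5 min
Sun: 07:34–15:28 = 7 h 54 min; less 45 min break → 7 h 9 min
Total worked: 49 h 30 min = 2970 min.
Regular 44 h 0 min = 2640 min at $42.00/h; overtime 5 h 30 min = 330 min at $84.00/h.
Pay = (2640 × $42.00 + 330 × $84.00) ÷ 60 = $2310.00.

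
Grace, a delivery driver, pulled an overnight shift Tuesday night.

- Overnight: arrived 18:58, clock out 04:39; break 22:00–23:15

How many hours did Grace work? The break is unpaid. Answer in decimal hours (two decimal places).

8.43 hours

Overnight: 18:58 → midnight = 5 h 2 min; midnight → 04:39 = 4 h 39 min; span 9 h 41 min; less 75 min break → 8 h 26 min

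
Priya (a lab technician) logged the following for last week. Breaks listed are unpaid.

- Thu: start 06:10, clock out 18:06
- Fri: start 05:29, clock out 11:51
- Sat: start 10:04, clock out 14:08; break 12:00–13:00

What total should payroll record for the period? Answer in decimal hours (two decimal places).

21.37 hours

Thu: 06:10–18:06 = 11 h 56 min
Fri: 05:29–11:51 = 6 h 22 min
Sat: 10:04–14:08 = 4 h 4 min; less 60 min break → 3 h 4 min
Total: 11 h 56 min + 6 h 22 min + 3 h 4 min = 21 h 22 min.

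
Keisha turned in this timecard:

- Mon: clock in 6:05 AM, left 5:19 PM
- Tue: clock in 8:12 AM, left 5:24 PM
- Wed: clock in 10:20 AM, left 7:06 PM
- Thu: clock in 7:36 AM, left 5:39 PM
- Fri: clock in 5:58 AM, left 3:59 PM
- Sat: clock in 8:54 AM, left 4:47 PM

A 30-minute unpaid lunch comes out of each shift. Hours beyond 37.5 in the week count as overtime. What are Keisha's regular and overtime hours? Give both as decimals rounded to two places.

Regular 37.50 hours, overtime 16.65 hours

Mon: 6:05 AM–5:19 PM = 11 h 14 min; less 30 min break → 10 h 44 min
Tue: 8:12 AM–5:24 PM = 9 h 12 min; less 30 min break → 8 h 42 min
Wed: 10:20 AM–7:06 PM = 8 h 46 min; less 30 min break → 8 h 16 min
Thu: 7:36 AM–5:39 PM = 10 h 3 min; less 30 min break → 9 h 33 min
Fri: 5:58 AM–3:59 PM = 10 h 1 min; less 30 min break → 9 h 31 min
Sat: 8:54 AM–4:47 PM = 7 h 53 min; less 30 min break → 7 h 23 min
Total worked: 54 h 9 min = 54.15 h.
Threshold 37.5 h → overtime 16 h 39 min, regular 37 h 30 min.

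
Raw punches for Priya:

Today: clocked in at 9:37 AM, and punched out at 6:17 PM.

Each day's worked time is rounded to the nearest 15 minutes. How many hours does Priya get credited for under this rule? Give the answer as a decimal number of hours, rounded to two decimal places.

Today: 9:37 AM–6:17 PM = 8 h 40 min → rounds to 8 h 45 min

8.75 hours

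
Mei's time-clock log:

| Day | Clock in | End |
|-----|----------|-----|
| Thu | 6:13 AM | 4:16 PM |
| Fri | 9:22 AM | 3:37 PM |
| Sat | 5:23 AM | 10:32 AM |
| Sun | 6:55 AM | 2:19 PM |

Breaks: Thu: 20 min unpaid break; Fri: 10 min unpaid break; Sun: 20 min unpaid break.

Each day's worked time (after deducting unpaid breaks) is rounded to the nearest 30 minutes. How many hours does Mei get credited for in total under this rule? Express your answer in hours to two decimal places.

27.50 hours

Thu: 6:13 AM–4:16 PM = 10 h 3 min − 20 min = 9 h 43 min → rounds to 9 h 30 min
Fri: 9:22 AM–3:37 PM = 6 h 15 min − 10 min = 6 h 5 min → rounds to 6 h 0 min
Sat: 5:23 AM–10:32 AM = 5 h 9 min → rounds to 5 h 0 min
Sun: 6:55 AM–2:19 PM = 7 h 24 min − 20 min = 7 h 4 min → rounds to 7 h 0 min
Total credited: 27 h 30 min.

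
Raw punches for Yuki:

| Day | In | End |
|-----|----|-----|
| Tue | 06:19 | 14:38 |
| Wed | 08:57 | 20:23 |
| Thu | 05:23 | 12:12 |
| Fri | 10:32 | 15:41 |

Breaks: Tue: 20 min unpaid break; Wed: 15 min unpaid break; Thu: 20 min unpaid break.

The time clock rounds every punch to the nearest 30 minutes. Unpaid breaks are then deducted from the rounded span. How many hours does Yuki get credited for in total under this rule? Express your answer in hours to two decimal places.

Tue: in 06:19→06:30, out 14:38→14:30; 8 h 0 min − 20 min = 7 h 40 min
Wed: in 08:57→09:00, out 20:23→20:30; 11 h 30 min − 15 min = 11 h 15 min
Thu: in 05:23→05:30, out 12:12→12:00; 6 h 30 min − 20 min = 6 h 10 min
Fri: in 10:32→10:30, out 15:41→15:30; 5 h 0 min
Total credited: 30 h 5 min.

30.08 hours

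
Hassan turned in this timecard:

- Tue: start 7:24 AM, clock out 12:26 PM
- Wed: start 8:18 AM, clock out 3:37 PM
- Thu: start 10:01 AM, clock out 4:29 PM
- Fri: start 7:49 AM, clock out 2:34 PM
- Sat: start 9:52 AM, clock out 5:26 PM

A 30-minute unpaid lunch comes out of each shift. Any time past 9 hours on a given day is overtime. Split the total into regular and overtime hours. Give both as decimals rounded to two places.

Regular 30.63 hours, overtime 0.00 hours

Tue: 7:24 AM–12:26 PM = 5 h 2 min; less 30 min break → 4 h 32 min
Wed: 8:18 AM–3:37 PM = 7 h 19 min; less 30 min break → 6 h 49 min
Thu: 10:01 AM–4:29 PM = 6 h 28 min; less 30 min break → 5 h 58 min
Fri: 7:49 AM–2:34 PM = 6 h 45 min; less 30 min break → 6 h 15 min
Sat: 9:52 AM–5:26 PM = 7 h 34 min; less 30 min break → 7 h 4 min
Tue reg 4 h 32 min / OT 0 h 0 min; Wed reg 6 h 49 min / OT 0 h 0 min; Thu reg 5 h 58 min / OT 0 h 0 min; Fri reg 6 h 15 min / OT 0 h 0 min; Sat reg 7 h 4 min / OT 0 h 0 min.
Totals: regular 30 h 38 min, overtime 0 h 0 min.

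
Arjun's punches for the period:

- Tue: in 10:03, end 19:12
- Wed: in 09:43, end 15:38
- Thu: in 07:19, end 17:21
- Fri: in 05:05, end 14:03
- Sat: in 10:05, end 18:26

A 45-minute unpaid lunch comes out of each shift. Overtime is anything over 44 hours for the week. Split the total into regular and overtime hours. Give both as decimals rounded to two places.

Tue: 10:03–19:12 = 9 h 9 min; less 45 min break → 8 h 24 min
Wed: 09:43–15:38 = 5 h 55 min; less 45 min break → 5 h 10 min
Thu: 07:19–17:21 = 10 h 2 min; less 45 min break → 9 h 17 min
Fri: 05:05–14:03 = 8 h 58 min; less 45 min break → 8 h 13 min
Sat: 10:05–18:26 = 8 h 21 min; less 45 min break → 7 h 36 min
Total worked: 38 h 40 min = 38.67 h.
Threshold 44 h → overtime 0 h 0 min, regular 38 h 40 min.

Regular 38.67 hours, overtime 0.00 hours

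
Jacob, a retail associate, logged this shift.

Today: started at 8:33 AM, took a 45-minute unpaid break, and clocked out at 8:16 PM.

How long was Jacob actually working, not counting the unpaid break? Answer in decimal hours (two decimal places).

Today: 8:33 AM–8:16 PM = 11 h 43 min; less 45 min break → 10 h 58 min

10.97 hours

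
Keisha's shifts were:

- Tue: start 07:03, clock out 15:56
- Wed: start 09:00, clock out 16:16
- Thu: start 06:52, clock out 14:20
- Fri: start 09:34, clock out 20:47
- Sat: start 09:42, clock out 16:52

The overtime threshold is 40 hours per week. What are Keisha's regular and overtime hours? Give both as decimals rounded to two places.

Regular 40.00 hours, overtime 2.00 hours

Tue: 07:03–15:56 = 8 h 53 min
Wed: 09:00–16:16 = 7 h 16 min
Thu: 06:52–14:20 = 7 h 28 min
Fri: 09:34–20:47 = 11 h 13 min
Sat: 09:42–16:52 = 7 h 10 min
Total worked: 42 h 0 min = 42.00 h.
Threshold 40 h → overtime 2 h 0 min, regular 40 h 0 min.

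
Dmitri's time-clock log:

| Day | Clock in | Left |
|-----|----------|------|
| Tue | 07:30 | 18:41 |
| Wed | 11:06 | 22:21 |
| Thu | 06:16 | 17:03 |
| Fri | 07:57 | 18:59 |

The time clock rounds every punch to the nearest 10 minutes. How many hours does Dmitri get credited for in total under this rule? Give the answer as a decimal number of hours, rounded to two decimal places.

44.00 hours

Tue: in 07:30→07:30, out 18:41→18:40; 11 h 10 min
Wed: in 11:06→11:10, out 22:21→22:20; 11 h 10 min
Thu: in 06:16→06:20, out 17:03→17:00; 10 h 40 min
Fri: in 07:57→08:00, out 18:59→19:00; 11 h 0 min
Total credited: 44 h 0 min.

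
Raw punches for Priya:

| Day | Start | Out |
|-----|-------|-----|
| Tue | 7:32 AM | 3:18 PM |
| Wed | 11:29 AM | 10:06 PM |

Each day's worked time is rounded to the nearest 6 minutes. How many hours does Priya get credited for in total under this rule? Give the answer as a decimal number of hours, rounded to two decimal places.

Tue: 7:32 AM–3:18 PM = 7 h 46 min → rounds to 7 h 48 min
Wed: 11:29 AM–10:06 PM = 10 h 37 min → rounds to 10 h 36 min
Total credited: 18 h 24 min.

18.40 hours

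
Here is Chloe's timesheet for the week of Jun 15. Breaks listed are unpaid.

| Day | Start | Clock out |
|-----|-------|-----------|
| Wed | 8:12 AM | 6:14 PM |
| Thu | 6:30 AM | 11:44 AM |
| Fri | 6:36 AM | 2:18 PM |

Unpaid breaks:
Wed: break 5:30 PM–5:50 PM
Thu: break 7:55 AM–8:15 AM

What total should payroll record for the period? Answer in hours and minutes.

Wed: 8:12 AM–6:14 PM = 10 h 2 min; less 20 min break → 9 h 42 min
Thu: 6:30 AM–11:44 AM = 5 h 14 min; less 20 min break → 4 h 54 min
Fri: 6:36 AM–2:18 PM = 7 h 42 min
Total: 9 h 42 min + 4 h 54 min + 7 h 42 min = 22 h 18 min.

22 h 18 min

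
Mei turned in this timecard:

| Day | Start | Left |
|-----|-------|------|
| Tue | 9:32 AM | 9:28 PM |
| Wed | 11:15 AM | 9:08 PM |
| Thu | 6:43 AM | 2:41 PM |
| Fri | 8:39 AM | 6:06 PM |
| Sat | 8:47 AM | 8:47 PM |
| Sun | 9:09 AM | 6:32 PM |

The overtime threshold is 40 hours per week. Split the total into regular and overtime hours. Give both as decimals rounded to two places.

Tue: 9:32 AM–9:28 PM = 11 h 56 min
Wed: 11:15 AM–9:08 PM = 9 h 53 min
Thu: 6:43 AM–2:41 PM = 7 h 58 min
Fri: 8:39 AM–6:06 PM = 9 h 27 min
Sat: 8:47 AM–8:47 PM = 12 h 0 min
Sun: 9:09 AM–6:32 PM = 9 h 23 min
Total worked: 60 h 37 min = 60.62 h.
Threshold 40 h → overtime 20 h 37 min, regular 40 h 0 min.

Regular 40.00 hours, overtime 20.62 hours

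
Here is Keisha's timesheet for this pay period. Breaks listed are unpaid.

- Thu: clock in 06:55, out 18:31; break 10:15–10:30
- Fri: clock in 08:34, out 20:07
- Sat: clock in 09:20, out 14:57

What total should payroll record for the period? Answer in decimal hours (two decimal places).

28.52 hours

Thu: 06:55–18:31 = 11 h 36 min; less 15 min break → 11 h 21 min
Fri: 08:34–20:07 = 11 h 33 min
Sat: 09:20–14:57 = 5 h 37 min
Total: 11 h 21 min + 11 h 33 min + 5 h 37 min = 28 h 31 min.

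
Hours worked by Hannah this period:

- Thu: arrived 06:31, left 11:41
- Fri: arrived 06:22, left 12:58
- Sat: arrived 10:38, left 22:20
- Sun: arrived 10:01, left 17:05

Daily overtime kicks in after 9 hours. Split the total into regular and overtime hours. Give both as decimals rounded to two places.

Thu: 06:31–11:41 = 5 h 10 min
Fri: 06:22–12:58 = 6 h 36 min
Sat: 10:38–22:20 = 11 h 42 min
Sun: 10:01–17:05 = 7 h 4 min
Thu reg 5 h 10 min / OT 0 h 0 min; Fri reg 6 h 36 min / OT 0 h 0 min; Sat reg 9 h 0 min / OT 2 h 42 min; Sun reg 7 h 4 min / OT 0 h 0 min.
Totals: regular 27 h 50 min, overtime 2 h 42 min.

Regular 27.83 hours, overtime 2.70 hours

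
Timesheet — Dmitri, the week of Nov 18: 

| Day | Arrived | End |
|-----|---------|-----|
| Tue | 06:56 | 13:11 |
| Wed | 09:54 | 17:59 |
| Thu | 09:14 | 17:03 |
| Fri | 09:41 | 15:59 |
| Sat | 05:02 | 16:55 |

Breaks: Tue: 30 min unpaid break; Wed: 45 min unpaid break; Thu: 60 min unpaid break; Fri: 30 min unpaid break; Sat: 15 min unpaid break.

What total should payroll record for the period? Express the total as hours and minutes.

Tue: 06:56–13:11 = 6 h 15 min; less 30 min break → 5 h 45 min
Wed: 09:54–17:59 = 8 h 5 min; less 45 min break → 7 h 20 min
Thu: 09:14–17:03 = 7 h 49 min; less 60 min break → 6 h 49 min
Fri: 09:41–15:59 = 6 h 18 min; less 30 min break → 5 h 48 min
Sat: 05:02–16:55 = 11 h 53 min; less 15 min break → 11 h 38 min
Total: 5 h 45 min + 7 h 20 min + 6 h 49 min + 5 h 48 min + 11 h 38 min = 37 h 20 min.

37 h 20 min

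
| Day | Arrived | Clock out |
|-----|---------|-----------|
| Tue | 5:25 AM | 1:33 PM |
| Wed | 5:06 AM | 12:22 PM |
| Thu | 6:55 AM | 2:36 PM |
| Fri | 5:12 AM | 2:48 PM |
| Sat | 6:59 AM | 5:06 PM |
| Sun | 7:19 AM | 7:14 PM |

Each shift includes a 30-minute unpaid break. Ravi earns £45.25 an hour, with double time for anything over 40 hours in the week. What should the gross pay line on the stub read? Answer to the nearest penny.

£2870.36

Tue: 5:25 AM–1:33 PM = 8 h 8 min; less 30 min break → 7 h 38 min
Wed: 5:06 AM–12:22 PM = 7 h 16 min; less 30 min break → 6 h 46 min
Thu: 6:55 AM–2:36 PM = 7 h 41 min; less 30 min break → 7 h 11 min
Fri: 5:12 AM–2:48 PM = 9 h 36 min; less 30 min break → 9 h 6 min
Sat: 6:59 AM–5:06 PM = 10 h 7 min; less 30 min break → 9 h 37 min
Sun: 7:19 AM–7:14 PM = 11 h 55 min; less 30 min break → 11 h 25 min
Total worked: 51 h 43 min = 3103 min.
Regular 40 h 0 min = 2400 min at £45.25/h; overtime 11 h 43 min = 703 min at £90.50/h.
Pay = (2400 × £45.25 + 703 × £90.50) ÷ 60 = £2870.36.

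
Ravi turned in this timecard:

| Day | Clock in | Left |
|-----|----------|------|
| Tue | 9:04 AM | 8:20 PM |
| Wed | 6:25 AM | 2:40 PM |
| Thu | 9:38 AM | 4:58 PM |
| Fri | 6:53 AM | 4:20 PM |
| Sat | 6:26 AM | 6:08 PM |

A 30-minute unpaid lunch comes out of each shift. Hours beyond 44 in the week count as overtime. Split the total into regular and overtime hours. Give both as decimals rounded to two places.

Tue: 9:04 AM–8:20 PM = 11 h 16 min; less 30 min break → 10 h 46 min
Wed: 6:25 AM–2:40 PM = 8 h 15 min; less 30 min break → 7 h 45 min
Thu: 9:38 AM–4:58 PM = 7 h 20 min; less 30 min break → 6 h 50 min
Fri: 6:53 AM–4:20 PM = 9 h 27 min; less 30 min break → 8 h 57 min
Sat: 6:26 AM–6:08 PM = 11 h 42 min; less 30 min break → 11 h 12 min
Total worked: 45 h 30 min = 45.50 h.
Threshold 44 h → overtime 1 h 30 min, regular 44 h 0 min.

Regular 44.00 hours, overtime 1.50 hours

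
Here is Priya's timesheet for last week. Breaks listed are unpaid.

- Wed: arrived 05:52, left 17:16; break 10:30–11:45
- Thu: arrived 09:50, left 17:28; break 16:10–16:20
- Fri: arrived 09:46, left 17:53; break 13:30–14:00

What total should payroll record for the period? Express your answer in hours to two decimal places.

Wed: 05:52–17:16 = 11 h 24 min; less 75 min break → 10 h 9 min
Thu: 09:50–17:28 = 7 h 38 min; less 10 min break → 7 h 28 min
Fri: 09:46–17:53 = 8 h 7 min; less 30 min break → 7 h 37 min
Total: 10 h 9 min + 7 h 28 min + 7 h 37 min = 25 h 14 min.

25.23 hours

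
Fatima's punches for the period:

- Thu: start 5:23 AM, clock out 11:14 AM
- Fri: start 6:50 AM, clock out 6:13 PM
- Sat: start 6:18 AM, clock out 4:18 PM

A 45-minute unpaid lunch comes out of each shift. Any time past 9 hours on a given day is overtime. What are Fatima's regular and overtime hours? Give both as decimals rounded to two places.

Thu: 5:23 AM–11:14 AM = 5 h 51 min; less 45 min break → 5 h 6 min
Fri: 6:50 AM–6:13 PM = 11 h 23 min; less 45 min break → 10 h 38 min
Sat: 6:18 AM–4:18 PM = 10 h 0 min; less 45 min break → 9 h 15 min
Thu reg 5 h 6 min / OT 0 h 0 min; Fri reg 9 h 0 min / OT 1 h 38 min; Sat reg 9 h 0 min / OT 0 h 15 min.
Totals: regular 23 h 6 min, overtime 1 h 53 min.

Regular 23.10 hours, overtime 1.88 hours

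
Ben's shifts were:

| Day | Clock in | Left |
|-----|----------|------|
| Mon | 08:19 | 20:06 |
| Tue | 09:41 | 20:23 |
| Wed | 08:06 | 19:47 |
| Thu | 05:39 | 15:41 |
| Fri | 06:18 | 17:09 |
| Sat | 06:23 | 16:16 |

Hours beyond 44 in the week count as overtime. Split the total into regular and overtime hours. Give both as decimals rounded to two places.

Mon: 08:19–20:06 = 11 h 47 min
Tue: 09:41–20:23 = 10 h 42 min
Wed: 08:06–19:47 = 11 h 41 min
Thu: 05:39–15:41 = 10 h 2 min
Fri: 06:18–17:09 = 10 h 51 min
Sat: 06:23–16:16 = 9 h 53 min
Total worked: 64 h 56 min = 64.93 h.
Threshold 44 h → overtime 20 h 56 min, regular 44 h 0 min.

Regular 44.00 hours, overtime 20.93 hours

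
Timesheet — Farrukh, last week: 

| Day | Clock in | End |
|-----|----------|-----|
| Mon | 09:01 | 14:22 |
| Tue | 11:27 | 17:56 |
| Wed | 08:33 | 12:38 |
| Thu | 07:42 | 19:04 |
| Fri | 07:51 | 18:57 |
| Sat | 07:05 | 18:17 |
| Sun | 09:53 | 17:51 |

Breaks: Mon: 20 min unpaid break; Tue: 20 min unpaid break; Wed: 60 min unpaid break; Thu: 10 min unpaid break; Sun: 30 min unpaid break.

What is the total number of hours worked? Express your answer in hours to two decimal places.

Mon: 09:01–14:22 = 5 h 21 min; less 20 min break → 5 h 1 min
Tue: 11:27–17:56 = 6 h 29 min; less 20 min break → 6 h 9 min
Wed: 08:33–12:38 = 4 h 5 min; less 60 min break → 3 h 5 min
Thu: 07:42–19:04 = 11 h 22 min; less 10 min break → 11 h 12 min
Fri: 07:51–18:57 = 11 h 6 min
Sat: 07:05–18:17 = 11 h 12 min
Sun: 09:53–17:51 = 7 h 58 min; less 30 min break → 7 h 28 min
Total: 5 h 1 min + 6 h 9 min + 3 h 5 min + 11 h 12 min + 11 h 6 min + 11 h 12 min + 7 h 28 min = 55 h 13 min.

55.22 hours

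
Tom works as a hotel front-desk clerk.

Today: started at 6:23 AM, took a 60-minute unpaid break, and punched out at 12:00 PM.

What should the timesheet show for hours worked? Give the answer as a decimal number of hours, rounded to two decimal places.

4.62 hours

Today: 6:23 AM–12:00 PM = 5 h 37 min; less 60 min break → 4 h 37 min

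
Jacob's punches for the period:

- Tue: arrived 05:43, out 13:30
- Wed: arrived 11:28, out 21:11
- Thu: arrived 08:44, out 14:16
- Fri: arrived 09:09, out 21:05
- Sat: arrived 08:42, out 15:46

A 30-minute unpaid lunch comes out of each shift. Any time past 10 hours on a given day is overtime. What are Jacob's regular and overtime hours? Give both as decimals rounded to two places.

Tue: 05:43–13:30 = 7 h 47 min; less 30 min break → 7 h 17 min
Wed: 11:28–21:11 = 9 h 43 min; less 30 min break → 9 h 13 min
Thu: 08:44–14:16 = 5 h 32 min; less 30 min break → 5 h 2 min
Fri: 09:09–21:05 = 11 h 56 min; less 30 min break → 11 h 26 min
Sat: 08:42–15:46 = 7 h 4 min; less 30 min break → 6 h 34 min
Tue reg 7 h 17 min / OT 0 h 0 min; Wed reg 9 h 13 min / OT 0 h 0 min; Thu reg 5 h 2 min / OT 0 h 0 min; Fri reg 10 h 0 min / OT 1 h 26 min; Sat reg 6 h 34 min / OT 0 h 0 min.
Totals: regular 38 h 6 min, overtime 1 h 26 min.

Regular 38.10 hours, overtime 1.43 hours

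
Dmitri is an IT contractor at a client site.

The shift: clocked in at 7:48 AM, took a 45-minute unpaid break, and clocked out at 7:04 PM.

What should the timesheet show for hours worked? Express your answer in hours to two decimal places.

10.52 hours

The shift: 7:48 AM–7:04 PM = 11 h 16 min; less 45 min break → 10 h 31 min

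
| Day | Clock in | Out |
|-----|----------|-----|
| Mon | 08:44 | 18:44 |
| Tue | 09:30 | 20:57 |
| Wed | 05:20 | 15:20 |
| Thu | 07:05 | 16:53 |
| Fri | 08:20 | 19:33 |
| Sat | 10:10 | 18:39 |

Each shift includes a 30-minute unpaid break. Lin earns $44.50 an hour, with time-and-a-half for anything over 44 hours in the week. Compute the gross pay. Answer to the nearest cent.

Mon: 08:44–18:44 = 10 h 0 min; less 30 min break → 9 h 30 min
Tue: 09:30–20:57 = 11 h 27 min; less 30 min break → 10 h 57 min
Wed: 05:20–15:20 = 10 h 0 min; less 30 min break → 9 h 30 min
Thu: 07:05–16:53 = 9 h 48 min; less 30 min break → 9 h 18 min
Fri: 08:20–19:33 = 11 h 13 min; less 30 min break → 10 h 43 min
Sat: 10:10–18:39 = 8 h 29 min; less 30 min break → 7 h 59 min
Total worked: 57 h 57 min = 3477 min.
Regular 44 h 0 min = 2640 min at $44.50/h; overtime 13 h 57 min = 837 min at $66.75/h.
Pay = (2640 × $44.50 + 837 × $66.75) ÷ 60 = $2889.16.

$2889.16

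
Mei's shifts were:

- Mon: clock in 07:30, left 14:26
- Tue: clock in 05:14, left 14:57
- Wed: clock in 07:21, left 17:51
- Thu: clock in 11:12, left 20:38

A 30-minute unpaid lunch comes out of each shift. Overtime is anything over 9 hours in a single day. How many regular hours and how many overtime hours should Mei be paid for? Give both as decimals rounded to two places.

Regular 33.37 hours, overtime 1.22 hours

Mon: 07:30–14:26 = 6 h 56 min; less 30 min break → 6 h 26 min
Tue: 05:14–14:57 = 9 h 43 min; less 30 min break → 9 h 13 min
Wed: 07:21–17:51 = 10 h 30 min; less 30 min break → 10 h 0 min
Thu: 11:12–20:38 = 9 h 26 min; less 30 min break → 8 h 56 min
Mon reg 6 h 26 min / OT 0 h 0 min; Tue reg 9 h 0 min / OT 0 h 13 min; Wed reg 9 h 0 min / OT 1 h 0 min; Thu reg 8 h 56 min / OT 0 h 0 min.
Totals: regular 33 h 22 min, overtime 1 h 13 min.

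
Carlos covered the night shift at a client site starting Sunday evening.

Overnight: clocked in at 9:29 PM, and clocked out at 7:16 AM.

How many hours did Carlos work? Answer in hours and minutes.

9 h 47 min

Overnight: 9:29 PM → midnight = 2 h 31 min; midnight → 7:16 AM = 7 h 16 min; span 9 h 47 min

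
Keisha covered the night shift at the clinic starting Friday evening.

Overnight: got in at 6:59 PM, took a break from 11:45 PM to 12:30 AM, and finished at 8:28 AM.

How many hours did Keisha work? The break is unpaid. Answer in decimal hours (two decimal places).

12.73 hours

Overnight: 6:59 PM → midnight = 5 h 1 min; midnight → 8:28 AM = 8 h 28 min; span 13 h 29 min; less 45 min break → 12 h 44 min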